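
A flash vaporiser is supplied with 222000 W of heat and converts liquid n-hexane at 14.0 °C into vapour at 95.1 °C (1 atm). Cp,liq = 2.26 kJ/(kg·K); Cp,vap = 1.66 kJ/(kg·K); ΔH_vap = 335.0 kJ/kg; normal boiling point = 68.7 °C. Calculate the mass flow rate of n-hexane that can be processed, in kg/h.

ṁ = 1590 kg/h

Δh = 2.26×(68.7−14.0) + 335.0 + 1.66×(95.1−68.7) = 502.45 kJ/kg
Q = 222000 W = 222 kJ/s = 799200 kJ/h
ṁ = Q/Δh = 799200 / 502.45 = 1590.6 kg/h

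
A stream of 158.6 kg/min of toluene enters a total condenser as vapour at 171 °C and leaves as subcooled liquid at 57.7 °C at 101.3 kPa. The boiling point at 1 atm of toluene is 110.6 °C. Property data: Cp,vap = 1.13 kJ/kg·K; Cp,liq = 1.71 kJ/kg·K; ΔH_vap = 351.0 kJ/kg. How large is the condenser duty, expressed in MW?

Q_c = 1.35 MW

vapour 171→110.6 °C: -68.252 kJ/kg
condensation at 110.6 °C: -351 kJ/kg
liquid 110.6→57.7 °C: -90.459 kJ/kg
Δh = -68.252 + -351 + -90.459 = -509.71 kJ/kg
Q = ṁ·Δh = 158.6 kg/min × -509.71 kJ/kg = -80840 kJ/min
|Q| = 1347.3 kW = 1.3473 MW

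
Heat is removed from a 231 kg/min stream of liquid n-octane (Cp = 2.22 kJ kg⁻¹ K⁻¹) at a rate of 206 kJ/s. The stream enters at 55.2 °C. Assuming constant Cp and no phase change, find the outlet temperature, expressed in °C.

Q = 206 kJ/s = 12360 kJ/min
ΔT = Q/(ṁ·Cp) = 12360/(231×2.22) = 24.102 K
T_out = 55.2 − 24.102 = 31.098 °C

T_out = 31.1 °C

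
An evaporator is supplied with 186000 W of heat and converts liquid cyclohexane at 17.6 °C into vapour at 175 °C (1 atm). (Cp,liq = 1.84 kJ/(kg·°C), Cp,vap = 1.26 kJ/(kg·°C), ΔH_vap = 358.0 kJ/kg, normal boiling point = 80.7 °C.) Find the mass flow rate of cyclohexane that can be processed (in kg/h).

Δh = 1.84×(80.7−17.6) + 358.0 + 1.26×(175−80.7) = 592.92 kJ/kg
Q = 186000 W = 186 kJ/s = 669600 kJ/h
ṁ = Q/Δh = 669600 / 592.92 = 1129.3 kg/h

ṁ = 1130 kg/h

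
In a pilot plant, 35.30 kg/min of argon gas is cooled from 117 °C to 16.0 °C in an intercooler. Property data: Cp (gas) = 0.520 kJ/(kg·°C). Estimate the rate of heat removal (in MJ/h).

Q = ṁ·Cp·ΔT = 35.30 × 0.520 × (16.0 − 117) = -1854 kJ/min
Converting: 1854 / 60 s = 30.899 kW
Cooling duty = 111.24 MJ/h

Q_c = 111 MJ/h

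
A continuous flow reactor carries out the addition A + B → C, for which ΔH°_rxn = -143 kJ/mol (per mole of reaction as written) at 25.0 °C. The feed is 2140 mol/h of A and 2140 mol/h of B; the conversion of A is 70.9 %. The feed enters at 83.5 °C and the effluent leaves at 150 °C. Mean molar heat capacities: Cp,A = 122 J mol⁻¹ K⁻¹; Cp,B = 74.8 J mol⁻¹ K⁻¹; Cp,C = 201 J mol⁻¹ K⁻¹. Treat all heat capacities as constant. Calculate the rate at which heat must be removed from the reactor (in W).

Extent of reaction ξ = 0.709 × 2140 = 1517.3 mol/h
Reaction term: ξ·ΔH°_rxn = 1517.3 × -143 = -216970 kJ/h
Sensible, feed 83.5→25 °C: -24637 kJ/h
Outlet flows (mol/h): A 622.74, B 622.74, C 1517.3
Sensible, products 25→150 °C: 53441 kJ/h
Q = ΔH = -188170 kJ/h = -52.268 kW
Heat removed = 52268 W

Q_out = 52300 W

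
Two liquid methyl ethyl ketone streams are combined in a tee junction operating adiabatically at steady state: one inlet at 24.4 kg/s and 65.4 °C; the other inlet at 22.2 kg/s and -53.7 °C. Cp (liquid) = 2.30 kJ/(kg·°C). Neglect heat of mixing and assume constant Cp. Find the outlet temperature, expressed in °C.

T_out = 8.66 °C

No heat crosses the boundary, so H_out = H_in.
Σ ṁᵢCp,ᵢTᵢ = 24.4×2.30×65.4 + 22.2×2.30×-53.7 = 928.33
Σ ṁᵢCp,ᵢ = 24.4×2.30 + 22.2×2.30 = 107.18
T_out = 928.33 / 107.18 = 8.6614 °C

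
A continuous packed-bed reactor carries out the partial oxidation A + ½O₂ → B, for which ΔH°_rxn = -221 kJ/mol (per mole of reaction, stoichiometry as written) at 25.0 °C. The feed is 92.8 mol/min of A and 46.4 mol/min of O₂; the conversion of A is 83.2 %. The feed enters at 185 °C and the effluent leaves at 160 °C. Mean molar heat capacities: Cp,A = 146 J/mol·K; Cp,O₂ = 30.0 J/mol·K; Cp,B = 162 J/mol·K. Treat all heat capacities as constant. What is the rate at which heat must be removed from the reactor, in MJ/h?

Q_out = 1050 MJ/h

Extent of reaction ξ = 0.832 × 92.8 = 77.21 mol/min
Reaction term: ξ·ΔH°_rxn = 77.21 × -221 = -17063 kJ/min
Sensible, feed 185→25 °C: -2390.5 kJ/min
Outlet flows (mol/min): A 15.59, O₂ 7.7952, B 77.21
Sensible, products 25→160 °C: 2027.4 kJ/min
Q = ΔH = -17426 kJ/min = -290.44 kW
Heat removed = 1045.6 MJ/h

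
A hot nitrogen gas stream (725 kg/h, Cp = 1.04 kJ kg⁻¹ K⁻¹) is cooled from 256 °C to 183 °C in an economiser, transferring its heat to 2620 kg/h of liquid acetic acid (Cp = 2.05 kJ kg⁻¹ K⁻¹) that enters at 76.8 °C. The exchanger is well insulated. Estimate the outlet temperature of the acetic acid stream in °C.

Heat released by hot stream: Q = 725 × 1.04 × (256 − 183) = 55042 kJ/h
Energy balance on cold side (adiabatic exchanger): Q = ṁ_c·Cp_c·(T_c,out − T_c,in)
T_c,out = 76.8 + 55042/(2620 × 2.05) = 87.048 °C

T_c,out = 87.0 °C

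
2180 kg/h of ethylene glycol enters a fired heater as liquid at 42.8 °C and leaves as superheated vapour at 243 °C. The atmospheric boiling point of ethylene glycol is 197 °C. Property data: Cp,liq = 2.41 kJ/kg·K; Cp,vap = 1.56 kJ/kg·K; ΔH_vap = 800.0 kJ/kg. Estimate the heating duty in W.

Q = 753000 W

liquid 42.8→197 °C: 371.62 kJ/kg
vaporisation at 197 °C: 800 kJ/kg
vapour 197→243 °C: 71.76 kJ/kg
Δh = 371.62 + 800 + 71.76 = 1243.4 kJ/kg
Q = ṁ·Δh = 2180 kg/h × 1243.4 kJ/kg = 2.7106e+06 kJ/h
|Q| = 752.94 kW = 752940 W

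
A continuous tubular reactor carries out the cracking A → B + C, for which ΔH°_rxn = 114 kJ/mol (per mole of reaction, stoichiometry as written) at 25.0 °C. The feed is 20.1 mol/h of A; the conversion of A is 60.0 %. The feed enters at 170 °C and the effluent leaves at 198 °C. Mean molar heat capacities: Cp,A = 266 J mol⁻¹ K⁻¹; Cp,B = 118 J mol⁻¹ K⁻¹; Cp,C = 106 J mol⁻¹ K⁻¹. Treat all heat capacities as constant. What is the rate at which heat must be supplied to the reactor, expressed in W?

Q_in = 399 W

Extent of reaction ξ = 0.600 × 20.1 = 12.06 mol/h
Reaction term: ξ·ΔH°_rxn = 12.06 × 114 = 1374.8 kJ/h
Sensible, feed 170→25 °C: -775.26 kJ/h
Outlet flows (mol/h): A 8.04, B 12.06, C 12.06
Sensible, products 25→198 °C: 837.33 kJ/h
Q = ΔH = 1436.9 kJ/h = 0.39914 kW
Heat supplied = 399.14 W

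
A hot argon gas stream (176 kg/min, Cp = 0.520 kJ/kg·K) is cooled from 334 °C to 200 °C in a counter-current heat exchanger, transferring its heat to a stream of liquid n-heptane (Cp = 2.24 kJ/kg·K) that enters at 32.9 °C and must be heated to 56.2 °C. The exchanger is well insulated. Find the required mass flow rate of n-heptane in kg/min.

ṁ_c = 235 kg/min

Heat released by hot stream: Q = 176 × 0.520 × (334 − 200) = 12264 kJ/min
Energy balance on cold side (adiabatic exchanger): Q = ṁ_c·Cp_c·(T_c,out − T_c,in)
ṁ_c = 12264 / [2.24 × (56.2 − 32.9)] = 234.97 kg/min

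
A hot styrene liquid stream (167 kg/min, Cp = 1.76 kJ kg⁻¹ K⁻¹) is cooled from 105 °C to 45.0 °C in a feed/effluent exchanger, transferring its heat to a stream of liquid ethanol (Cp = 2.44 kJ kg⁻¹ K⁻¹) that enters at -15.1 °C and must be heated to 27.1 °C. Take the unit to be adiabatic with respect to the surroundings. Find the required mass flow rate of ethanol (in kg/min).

ṁ_c = 171 kg/min

Heat released by hot stream: Q = 167 × 1.76 × (105 − 45.0) = 17635 kJ/min
Energy balance on cold side (adiabatic exchanger): Q = ṁ_c·Cp_c·(T_c,out − T_c,in)
ṁ_c = 17635 / [2.44 × (27.1 − -15.1)] = 171.27 kg/min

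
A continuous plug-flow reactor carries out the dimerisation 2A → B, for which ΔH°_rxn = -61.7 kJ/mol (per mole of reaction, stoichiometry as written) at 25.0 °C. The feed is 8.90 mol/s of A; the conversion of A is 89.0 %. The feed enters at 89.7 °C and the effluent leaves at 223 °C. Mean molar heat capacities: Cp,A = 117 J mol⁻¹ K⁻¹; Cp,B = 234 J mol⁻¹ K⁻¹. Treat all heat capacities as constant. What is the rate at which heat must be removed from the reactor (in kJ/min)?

Extent of reaction ξ = 0.890 × 8.90 / 2 = 3.9605 mol/s
Reaction term: ξ·ΔH°_rxn = 3.9605 × -61.7 = -244.36 kJ/s
Sensible, feed 89.7→25 °C: -67.372 kJ/s
Outlet flows (mol/s): A 0.979, B 3.9605
Sensible, products 25→223 °C: 206.18 kJ/s
Q = ΔH = -105.56 kJ/s = -105.56 kW
Heat removed = 6333.5 kJ/min

Q_out = 6330 kJ/min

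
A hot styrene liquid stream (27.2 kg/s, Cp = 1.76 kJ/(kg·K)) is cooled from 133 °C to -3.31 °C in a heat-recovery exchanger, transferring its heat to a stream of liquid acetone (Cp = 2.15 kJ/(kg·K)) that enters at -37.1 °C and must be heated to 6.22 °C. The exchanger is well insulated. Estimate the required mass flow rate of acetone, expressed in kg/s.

ṁ_c = 70.1 kg/s

Heat released by hot stream: Q = 27.2 × 1.76 × (133 − -3.31) = 6525.4 kJ/s
Energy balance on cold side (adiabatic exchanger): Q = ṁ_c·Cp_c·(T_c,out − T_c,in)
ṁ_c = 6525.4 / [2.15 × (6.22 − -37.1)] = 70.062 kg/s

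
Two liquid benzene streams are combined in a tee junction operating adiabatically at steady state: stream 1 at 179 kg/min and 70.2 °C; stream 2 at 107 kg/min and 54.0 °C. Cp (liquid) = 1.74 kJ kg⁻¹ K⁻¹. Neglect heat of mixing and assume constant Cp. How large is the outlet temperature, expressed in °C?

Adiabatic, steady state ⇒ Σ ṁᵢCp,ᵢ(T_out − Tᵢ) = 0
Σ ṁᵢCp,ᵢTᵢ = 179×1.74×70.2 + 107×1.74×54.0 = 31918
Σ ṁᵢCp,ᵢ = 179×1.74 + 107×1.74 = 497.64
T_out = 31918 / 497.64 = 64.139 °C

T_out = 64.1 °C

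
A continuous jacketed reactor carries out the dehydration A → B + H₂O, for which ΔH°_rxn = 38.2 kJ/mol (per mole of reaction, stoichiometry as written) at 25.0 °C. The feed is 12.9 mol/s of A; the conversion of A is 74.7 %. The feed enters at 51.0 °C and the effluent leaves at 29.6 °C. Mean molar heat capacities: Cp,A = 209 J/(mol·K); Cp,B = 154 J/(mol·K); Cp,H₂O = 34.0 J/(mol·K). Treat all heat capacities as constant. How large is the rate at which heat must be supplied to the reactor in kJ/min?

Q_in = 18600 kJ/min

Extent of reaction ξ = 0.747 × 12.9 = 9.6363 mol/s
Reaction term: ξ·ΔH°_rxn = 9.6363 × 38.2 = 368.11 kJ/s
Sensible, feed 51.0→25 °C: -70.099 kJ/s
Outlet flows (mol/s): A 3.2637, B 9.6363, H₂O 9.6363
Sensible, products 25→29.6 °C: 11.471 kJ/s
Q = ΔH = 309.48 kJ/s = 309.48 kW
Heat supplied = 18569 kJ/min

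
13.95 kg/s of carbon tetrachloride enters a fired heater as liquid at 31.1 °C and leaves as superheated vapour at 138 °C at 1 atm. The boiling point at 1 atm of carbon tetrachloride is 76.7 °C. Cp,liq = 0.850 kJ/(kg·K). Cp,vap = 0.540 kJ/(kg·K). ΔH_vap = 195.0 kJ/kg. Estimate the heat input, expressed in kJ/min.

liquid 31.1→76.7 °C: 38.76 kJ/kg
vaporisation at 76.7 °C: 195 kJ/kg
vapour 76.7→138 °C: 33.102 kJ/kg
Δh = 38.76 + 195 + 33.102 = 266.86 kJ/kg
Q = ṁ·Δh = 13.95 kg/s × 266.86 kJ/kg = 3722.7 kJ/s
|Q| = 3722.7 kW = 223360 kJ/min

Q = 223000 kJ/min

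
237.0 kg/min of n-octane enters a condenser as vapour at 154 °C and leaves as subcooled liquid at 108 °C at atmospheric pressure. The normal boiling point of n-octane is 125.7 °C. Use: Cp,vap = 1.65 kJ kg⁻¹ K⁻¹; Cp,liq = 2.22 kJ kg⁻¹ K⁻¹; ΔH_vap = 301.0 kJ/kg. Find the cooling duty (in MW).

vapour 154→125.7 °C: -46.695 kJ/kg
condensation at 125.7 °C: -301 kJ/kg
liquid 125.7→108 °C: -39.294 kJ/kg
Δh = -46.695 + -301 + -39.294 = -386.99 kJ/kg
Q = ṁ·Δh = 237.0 kg/min × -386.99 kJ/kg = -91716 kJ/min
|Q| = 1528.6 kW = 1.5286 MW

Q_c = 1.53 MW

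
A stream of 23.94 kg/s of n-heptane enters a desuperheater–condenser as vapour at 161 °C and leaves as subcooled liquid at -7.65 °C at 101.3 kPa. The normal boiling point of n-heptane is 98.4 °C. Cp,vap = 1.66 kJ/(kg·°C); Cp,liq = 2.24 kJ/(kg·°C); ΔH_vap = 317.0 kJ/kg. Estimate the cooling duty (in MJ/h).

Q_c = 56700 MJ/h

vapour 161→98.4 °C: -103.92 kJ/kg
condensation at 98.4 °C: -317 kJ/kg
liquid 98.4→-7.65 °C: -237.55 kJ/kg
Δh = -103.92 + -317 + -237.55 = -658.47 kJ/kg
Q = ṁ·Δh = 23.94 kg/s × -658.47 kJ/kg = -15764 kJ/s
|Q| = 15764 kW = 56749 MJ/h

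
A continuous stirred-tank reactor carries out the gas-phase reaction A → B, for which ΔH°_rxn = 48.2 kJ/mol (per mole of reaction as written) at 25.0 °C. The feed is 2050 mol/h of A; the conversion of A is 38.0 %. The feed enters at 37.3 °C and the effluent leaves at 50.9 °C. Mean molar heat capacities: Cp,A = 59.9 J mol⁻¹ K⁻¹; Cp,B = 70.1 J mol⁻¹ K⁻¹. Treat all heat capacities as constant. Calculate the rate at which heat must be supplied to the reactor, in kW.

Extent of reaction ξ = 0.380 × 2050 = 779 mol/h
Reaction term: ξ·ΔH°_rxn = 779 × 48.2 = 37548 kJ/h
Sensible, feed 37.3→25 °C: -1510.4 kJ/h
Outlet flows (mol/h): A 1271, B 779
Sensible, products 25→50.9 °C: 3386.2 kJ/h
Q = ΔH = 39424 kJ/h = 10.951 kW
Heat supplied = 10.951 kW

Q_in = 11.0 kW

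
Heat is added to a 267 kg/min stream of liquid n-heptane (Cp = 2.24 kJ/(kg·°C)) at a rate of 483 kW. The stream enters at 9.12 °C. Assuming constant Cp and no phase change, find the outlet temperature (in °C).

T_out = 57.6 °C

Q = 483 kW = 28980 kJ/min
ΔT = Q/(ṁ·Cp) = 28980/(267×2.24) = 48.455 K
T_out = 9.12 + 48.455 = 57.575 °C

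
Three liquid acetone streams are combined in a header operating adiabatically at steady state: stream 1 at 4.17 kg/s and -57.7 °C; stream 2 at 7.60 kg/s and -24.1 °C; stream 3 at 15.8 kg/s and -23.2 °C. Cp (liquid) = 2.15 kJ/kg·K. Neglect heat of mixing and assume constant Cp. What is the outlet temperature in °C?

T_out = -28.7 °C

Energy balance with Q = 0: Σ ṁᵢCp,ᵢ(T_out − Tᵢ) = 0
Σ ṁᵢCp,ᵢTᵢ = 4.17×2.15×-57.7 + 7.60×2.15×-24.1 + 15.8×2.15×-23.2 = -1699.2
Σ ṁᵢCp,ᵢ = 4.17×2.15 + 7.60×2.15 + 15.8×2.15 = 59.275
T_out = -1699.2 / 59.275 = -28.666 °C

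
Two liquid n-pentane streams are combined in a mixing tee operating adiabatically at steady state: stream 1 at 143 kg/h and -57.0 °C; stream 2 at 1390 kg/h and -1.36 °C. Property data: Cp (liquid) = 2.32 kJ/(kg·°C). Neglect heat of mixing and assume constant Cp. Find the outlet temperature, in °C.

Energy balance with Q = 0: Σ ṁᵢCp,ᵢ(T_out − Tᵢ) = 0
Σ ṁᵢCp,ᵢTᵢ = 143×2.32×-57.0 + 1390×2.32×-1.36 = -23296
Σ ṁᵢCp,ᵢ = 143×2.32 + 1390×2.32 = 3556.6
T_out = -23296 / 3556.6 = -6.5502 °C

T_out = -6.55 °C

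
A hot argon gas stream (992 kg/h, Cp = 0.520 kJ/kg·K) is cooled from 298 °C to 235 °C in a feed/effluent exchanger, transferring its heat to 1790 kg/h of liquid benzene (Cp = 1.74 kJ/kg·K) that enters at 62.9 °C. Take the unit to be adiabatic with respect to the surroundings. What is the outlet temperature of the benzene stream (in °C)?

T_c,out = 73.3 °C

Heat released by hot stream: Q = 992 × 0.520 × (298 − 235) = 32498 kJ/h
Energy balance on cold side (adiabatic exchanger): Q = ṁ_c·Cp_c·(T_c,out − T_c,in)
T_c,out = 62.9 + 32498/(1790 × 1.74) = 73.334 °C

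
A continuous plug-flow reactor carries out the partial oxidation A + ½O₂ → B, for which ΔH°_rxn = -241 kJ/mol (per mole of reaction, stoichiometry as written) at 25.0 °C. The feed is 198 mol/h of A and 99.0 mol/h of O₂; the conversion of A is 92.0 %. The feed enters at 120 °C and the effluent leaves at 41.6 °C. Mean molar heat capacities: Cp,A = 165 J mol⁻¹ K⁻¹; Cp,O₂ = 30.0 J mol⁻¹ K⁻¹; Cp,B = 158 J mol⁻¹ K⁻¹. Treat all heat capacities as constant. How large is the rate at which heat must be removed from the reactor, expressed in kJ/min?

Q_out = 779 kJ/min

Extent of reaction ξ = 0.920 × 198 = 182.16 mol/h
Reaction term: ξ·ΔH°_rxn = 182.16 × -241 = -43901 kJ/h
Sensible, feed 120→25 °C: -3385.8 kJ/h
Outlet flows (mol/h): A 15.84, O₂ 7.92, B 182.16
Sensible, products 25→41.6 °C: 525.1 kJ/h
Q = ΔH = -46761 kJ/h = -12.989 kW
Heat removed = 779.35 kJ/min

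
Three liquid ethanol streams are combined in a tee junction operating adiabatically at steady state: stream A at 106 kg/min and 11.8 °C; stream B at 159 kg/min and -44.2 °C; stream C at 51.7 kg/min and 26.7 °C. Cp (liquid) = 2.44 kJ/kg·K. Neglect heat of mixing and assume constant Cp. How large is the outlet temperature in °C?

T_out = -13.9 °C

No heat crosses the boundary, so H_out = H_in.
Σ ṁᵢCp,ᵢTᵢ = 106×2.44×11.8 + 159×2.44×-44.2 + 51.7×2.44×26.7 = -10728
Σ ṁᵢCp,ᵢ = 106×2.44 + 159×2.44 + 51.7×2.44 = 772.75
T_out = -10728 / 772.75 = -13.883 °C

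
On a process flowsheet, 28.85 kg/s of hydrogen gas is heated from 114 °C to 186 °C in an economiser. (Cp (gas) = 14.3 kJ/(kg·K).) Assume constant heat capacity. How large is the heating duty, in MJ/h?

Q = 107000 MJ/h

Q = ṁ·Cp·ΔT = 28.85 × 14.3 × (186 − 114) = 29704 kJ/s
Heating duty = 106930 MJ/h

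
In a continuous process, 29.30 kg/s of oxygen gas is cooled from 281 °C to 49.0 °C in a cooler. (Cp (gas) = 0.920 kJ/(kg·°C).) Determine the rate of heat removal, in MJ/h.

Q = ṁ·Cp·ΔT = 29.30 × 0.920 × (49.0 − 281) = -6253.8 kJ/s
Cooling duty = 22514 MJ/h

Q_c = 22500 MJ/h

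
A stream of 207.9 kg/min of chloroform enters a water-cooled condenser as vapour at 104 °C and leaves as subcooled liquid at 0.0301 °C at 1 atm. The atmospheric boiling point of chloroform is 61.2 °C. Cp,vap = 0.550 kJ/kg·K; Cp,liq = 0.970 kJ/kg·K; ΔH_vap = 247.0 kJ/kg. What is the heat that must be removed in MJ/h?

vapour 104→61.2 °C: -23.54 kJ/kg
condensation at 61.2 °C: -247 kJ/kg
liquid 61.2→0.0301 °C: -59.335 kJ/kg
Δh = -23.54 + -247 + -59.335 = -329.87 kJ/kg
Q = ṁ·Δh = 207.9 kg/min × -329.87 kJ/kg = -68581 kJ/min
|Q| = 1143 kW = 4114.9 MJ/h

Q_c = 4110 MJ/h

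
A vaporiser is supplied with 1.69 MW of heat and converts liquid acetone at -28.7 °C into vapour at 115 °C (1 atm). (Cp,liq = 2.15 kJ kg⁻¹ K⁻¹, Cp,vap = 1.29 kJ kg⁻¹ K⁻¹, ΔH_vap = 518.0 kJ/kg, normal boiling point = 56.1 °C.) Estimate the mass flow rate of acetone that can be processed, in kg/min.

ṁ = 131 kg/min

Δh = 2.15×(56.1−-28.7) + 518.0 + 1.29×(115−56.1) = 776.3 kJ/kg
Q = 1.69 MW = 1690 kJ/s = 101400 kJ/min
ṁ = Q/Δh = 101400 / 776.3 = 130.62 kg/min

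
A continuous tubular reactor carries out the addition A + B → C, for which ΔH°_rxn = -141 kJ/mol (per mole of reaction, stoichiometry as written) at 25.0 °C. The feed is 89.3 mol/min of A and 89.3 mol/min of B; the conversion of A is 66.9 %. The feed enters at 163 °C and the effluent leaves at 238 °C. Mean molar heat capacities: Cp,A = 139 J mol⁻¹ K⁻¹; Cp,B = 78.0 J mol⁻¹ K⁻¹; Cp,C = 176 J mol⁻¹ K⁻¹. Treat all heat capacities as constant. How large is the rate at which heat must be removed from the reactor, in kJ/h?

Q_out = 450000 kJ/h

Extent of reaction ξ = 0.669 × 89.3 = 59.742 mol/min
Reaction term: ξ·ΔH°_rxn = 59.742 × -141 = -8423.6 kJ/min
Sensible, feed 163→25 °C: -2674.2 kJ/min
Outlet flows (mol/min): A 29.558, B 29.558, C 59.742
Sensible, products 25→238 °C: 3605.8 kJ/min
Q = ΔH = -7491.9 kJ/min = -124.87 kW
Heat removed = 449520 kJ/h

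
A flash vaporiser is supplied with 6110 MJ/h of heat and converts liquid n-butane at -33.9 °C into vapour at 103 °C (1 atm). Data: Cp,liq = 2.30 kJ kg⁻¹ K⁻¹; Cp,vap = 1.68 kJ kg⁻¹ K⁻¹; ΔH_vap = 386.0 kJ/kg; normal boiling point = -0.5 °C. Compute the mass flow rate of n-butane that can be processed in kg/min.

Δh = 2.30×(-0.5−-33.9) + 386.0 + 1.68×(103−-0.5) = 636.7 kJ/kg
Q = 6110 MJ/h = 1697.2 kJ/s = 101830 kJ/min
ṁ = Q/Δh = 101830 / 636.7 = 159.94 kg/min

ṁ = 160 kg/min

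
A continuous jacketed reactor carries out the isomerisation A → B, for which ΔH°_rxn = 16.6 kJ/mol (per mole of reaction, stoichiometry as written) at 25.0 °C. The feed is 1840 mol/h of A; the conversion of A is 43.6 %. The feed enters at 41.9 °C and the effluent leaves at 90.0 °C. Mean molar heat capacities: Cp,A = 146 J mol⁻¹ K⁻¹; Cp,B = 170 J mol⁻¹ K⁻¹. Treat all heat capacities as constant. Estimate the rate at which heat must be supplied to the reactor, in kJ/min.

Extent of reaction ξ = 0.436 × 1840 = 802.24 mol/h
Reaction term: ξ·ΔH°_rxn = 802.24 × 16.6 = 13317 kJ/h
Sensible, feed 41.9→25 °C: -4540 kJ/h
Outlet flows (mol/h): A 1037.8, B 802.24
Sensible, products 25→90.0 °C: 18713 kJ/h
Q = ΔH = 27490 kJ/h = 7.6362 kW
Heat supplied = 458.17 kJ/min

Q_in = 458 kJ/min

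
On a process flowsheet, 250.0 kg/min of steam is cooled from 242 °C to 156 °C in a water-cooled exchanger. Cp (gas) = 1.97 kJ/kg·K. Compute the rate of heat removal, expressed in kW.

Q_c = 706 kW

Q = ṁ·Cp·ΔT = 250.0 × 1.97 × (156 − 242) = -42355 kJ/min
Converting: 42355 / 60 s = 705.92 kW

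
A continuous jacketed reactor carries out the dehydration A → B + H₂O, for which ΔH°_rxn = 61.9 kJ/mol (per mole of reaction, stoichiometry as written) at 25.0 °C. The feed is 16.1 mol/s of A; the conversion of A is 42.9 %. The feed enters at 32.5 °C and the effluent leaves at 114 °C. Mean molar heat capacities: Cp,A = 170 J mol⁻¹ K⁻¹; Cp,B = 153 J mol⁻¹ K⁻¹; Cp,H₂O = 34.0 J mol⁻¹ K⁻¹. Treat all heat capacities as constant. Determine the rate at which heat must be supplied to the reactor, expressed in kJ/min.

Extent of reaction ξ = 0.429 × 16.1 = 6.9069 mol/s
Reaction term: ξ·ΔH°_rxn = 6.9069 × 61.9 = 427.54 kJ/s
Sensible, feed 32.5→25 °C: -20.528 kJ/s
Outlet flows (mol/s): A 9.1931, B 6.9069, H₂O 6.9069
Sensible, products 25→114 °C: 254.04 kJ/s
Q = ΔH = 661.05 kJ/s = 661.05 kW
Heat supplied = 39663 kJ/min

Q_in = 39700 kJ/min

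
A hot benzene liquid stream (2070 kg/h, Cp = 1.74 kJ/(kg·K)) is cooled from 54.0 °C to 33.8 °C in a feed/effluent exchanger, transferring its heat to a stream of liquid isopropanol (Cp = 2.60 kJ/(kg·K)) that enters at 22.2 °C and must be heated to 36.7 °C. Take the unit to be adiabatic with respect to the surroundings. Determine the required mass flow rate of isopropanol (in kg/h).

ṁ_c = 1930 kg/h

Heat released by hot stream: Q = 2070 × 1.74 × (54.0 − 33.8) = 72756 kJ/h
Energy balance on cold side (adiabatic exchanger): Q = ṁ_c·Cp_c·(T_c,out − T_c,in)
ṁ_c = 72756 / [2.60 × (36.7 − 22.2)] = 1929.9 kg/h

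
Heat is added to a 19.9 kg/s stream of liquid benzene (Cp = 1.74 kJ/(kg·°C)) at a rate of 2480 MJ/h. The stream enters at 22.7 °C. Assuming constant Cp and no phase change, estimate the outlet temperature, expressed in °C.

T_out = 42.6 °C

Q = 2480 MJ/h = 688.89 kJ/s
ΔT = Q/(ṁ·Cp) = 688.89/(19.9×1.74) = 19.895 K
T_out = 22.7 + 19.895 = 42.595 °C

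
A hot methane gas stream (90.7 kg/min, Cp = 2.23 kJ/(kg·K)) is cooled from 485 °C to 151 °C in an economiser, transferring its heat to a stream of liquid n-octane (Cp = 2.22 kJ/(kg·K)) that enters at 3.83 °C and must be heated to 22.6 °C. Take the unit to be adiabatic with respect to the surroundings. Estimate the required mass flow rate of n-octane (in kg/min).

Heat released by hot stream: Q = 90.7 × 2.23 × (485 − 151) = 67555 kJ/min
Energy balance on cold side (adiabatic exchanger): Q = ṁ_c·Cp_c·(T_c,out − T_c,in)
ṁ_c = 67555 / [2.22 × (22.6 − 3.83)] = 1621.2 kg/min

ṁ_c = 1620 kg/min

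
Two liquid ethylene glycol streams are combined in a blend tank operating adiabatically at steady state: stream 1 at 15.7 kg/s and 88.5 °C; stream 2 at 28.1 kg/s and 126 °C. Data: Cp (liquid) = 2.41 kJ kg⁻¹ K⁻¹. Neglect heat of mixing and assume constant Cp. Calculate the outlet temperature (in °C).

Energy balance with Q = 0: Σ ṁᵢCp,ᵢ(T_out − Tᵢ) = 0
Σ ṁᵢCp,ᵢTᵢ = 15.7×2.41×88.5 + 28.1×2.41×126 = 11881
Σ ṁᵢCp,ᵢ = 15.7×2.41 + 28.1×2.41 = 105.56
T_out = 11881 / 105.56 = 112.56 °C

T_out = 113 °C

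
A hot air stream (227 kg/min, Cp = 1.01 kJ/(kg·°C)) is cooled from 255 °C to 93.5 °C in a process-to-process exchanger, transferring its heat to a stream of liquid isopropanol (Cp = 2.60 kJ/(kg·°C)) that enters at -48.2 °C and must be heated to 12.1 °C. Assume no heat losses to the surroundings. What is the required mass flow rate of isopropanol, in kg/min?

ṁ_c = 236 kg/min

Heat released by hot stream: Q = 227 × 1.01 × (255 − 93.5) = 37027 kJ/min
Energy balance on cold side (adiabatic exchanger): Q = ṁ_c·Cp_c·(T_c,out − T_c,in)
ṁ_c = 37027 / [2.60 × (12.1 − -48.2)] = 236.17 kg/min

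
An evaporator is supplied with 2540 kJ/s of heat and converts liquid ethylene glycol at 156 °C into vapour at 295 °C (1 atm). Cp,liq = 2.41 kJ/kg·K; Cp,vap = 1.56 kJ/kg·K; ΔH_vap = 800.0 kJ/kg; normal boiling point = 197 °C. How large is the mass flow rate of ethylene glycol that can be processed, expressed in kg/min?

ṁ = 145 kg/min

Δh = 2.41×(197−156) + 800.0 + 1.56×(295−197) = 1051.7 kJ/kg
Q = 2540 kJ/s = 2540 kJ/s = 152400 kJ/min
ṁ = Q/Δh = 152400 / 1051.7 = 144.91 kg/min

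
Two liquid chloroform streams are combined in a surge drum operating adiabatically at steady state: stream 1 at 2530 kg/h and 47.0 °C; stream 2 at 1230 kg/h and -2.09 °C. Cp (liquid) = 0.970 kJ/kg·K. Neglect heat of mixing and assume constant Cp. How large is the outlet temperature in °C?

T_out = 30.9 °C

Energy balance with Q = 0: Σ ṁᵢCp,ᵢ(T_out − Tᵢ) = 0
Σ ṁᵢCp,ᵢTᵢ = 2530×0.970×47.0 + 1230×0.970×-2.09 = 112850
Σ ṁᵢCp,ᵢ = 2530×0.970 + 1230×0.970 = 3647.2
T_out = 112850 / 3647.2 = 30.941 °C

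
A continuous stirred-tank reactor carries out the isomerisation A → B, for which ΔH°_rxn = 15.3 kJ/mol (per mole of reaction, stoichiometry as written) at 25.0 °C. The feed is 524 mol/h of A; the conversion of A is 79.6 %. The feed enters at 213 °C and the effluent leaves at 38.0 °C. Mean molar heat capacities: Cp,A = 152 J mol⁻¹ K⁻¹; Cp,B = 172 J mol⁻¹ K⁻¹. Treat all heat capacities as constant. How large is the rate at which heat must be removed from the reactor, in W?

Q_out = 2070 W

Extent of reaction ξ = 0.796 × 524 = 417.1 mol/h
Reaction term: ξ·ΔH°_rxn = 417.1 × 15.3 = 6381.7 kJ/h
Sensible, feed 213→25 °C: -14974 kJ/h
Outlet flows (mol/h): A 106.9, B 417.1
Sensible, products 25→38.0 °C: 1143.9 kJ/h
Q = ΔH = -7448.3 kJ/h = -2.069 kW
Heat removed = 2069 W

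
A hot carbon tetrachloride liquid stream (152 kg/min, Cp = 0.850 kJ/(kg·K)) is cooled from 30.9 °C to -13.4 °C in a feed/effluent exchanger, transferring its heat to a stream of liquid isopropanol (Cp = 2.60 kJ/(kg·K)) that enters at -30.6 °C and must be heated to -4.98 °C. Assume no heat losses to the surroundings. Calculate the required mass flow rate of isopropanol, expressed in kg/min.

ṁ_c = 85.9 kg/min

Heat released by hot stream: Q = 152 × 0.850 × (30.9 − -13.4) = 5723.6 kJ/min
Energy balance on cold side (adiabatic exchanger): Q = ṁ_c·Cp_c·(T_c,out − T_c,in)
ṁ_c = 5723.6 / [2.60 × (-4.98 − -30.6)] = 85.924 kg/min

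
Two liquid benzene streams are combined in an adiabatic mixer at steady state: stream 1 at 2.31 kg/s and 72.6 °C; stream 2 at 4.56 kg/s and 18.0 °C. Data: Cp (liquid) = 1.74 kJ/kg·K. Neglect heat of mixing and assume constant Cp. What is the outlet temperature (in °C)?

T_out = 36.4 °C

Energy balance with Q = 0: Σ ṁᵢCp,ᵢ(T_out − Tᵢ) = 0
Σ ṁᵢCp,ᵢTᵢ = 2.31×1.74×72.6 + 4.56×1.74×18.0 = 434.63
Σ ṁᵢCp,ᵢ = 2.31×1.74 + 4.56×1.74 = 11.954
T_out = 434.63 / 11.954 = 36.359 °C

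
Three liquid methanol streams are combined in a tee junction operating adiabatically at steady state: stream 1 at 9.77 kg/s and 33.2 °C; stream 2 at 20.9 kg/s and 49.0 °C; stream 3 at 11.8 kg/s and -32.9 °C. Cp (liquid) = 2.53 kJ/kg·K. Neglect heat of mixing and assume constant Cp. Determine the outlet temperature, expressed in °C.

Adiabatic, steady state ⇒ Σ ṁᵢCp,ᵢ(T_out − Tᵢ) = 0
Σ ṁᵢCp,ᵢTᵢ = 9.77×2.53×33.2 + 20.9×2.53×49.0 + 11.8×2.53×-32.9 = 2429.4
Σ ṁᵢCp,ᵢ = 9.77×2.53 + 20.9×2.53 + 11.8×2.53 = 107.45
T_out = 2429.4 / 107.45 = 22.61 °C

T_out = 22.6 °C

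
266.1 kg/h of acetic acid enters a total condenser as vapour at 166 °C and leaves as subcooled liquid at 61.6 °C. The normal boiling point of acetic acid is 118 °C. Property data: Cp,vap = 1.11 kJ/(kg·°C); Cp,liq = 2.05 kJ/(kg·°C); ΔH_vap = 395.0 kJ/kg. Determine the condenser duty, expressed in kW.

vapour 166→118 °C: -53.28 kJ/kg
condensation at 118 °C: -395 kJ/kg
liquid 118→61.6 °C: -115.62 kJ/kg
Δh = -53.28 + -395 + -115.62 = -563.9 kJ/kg
Q = ṁ·Δh = 266.1 kg/h × -563.9 kJ/kg = -150050 kJ/h
|Q| = 41.682 kW

Q_c = 41.7 kW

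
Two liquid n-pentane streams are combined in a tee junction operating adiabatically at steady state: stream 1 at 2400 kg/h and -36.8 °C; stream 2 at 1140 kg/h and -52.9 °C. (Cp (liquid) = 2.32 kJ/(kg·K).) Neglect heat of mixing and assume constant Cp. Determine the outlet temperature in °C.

T_out = -42.0 °C

No heat crosses the boundary, so H_out = H_in.
Σ ṁᵢCp,ᵢTᵢ = 2400×2.32×-36.8 + 1140×2.32×-52.9 = -344810
Σ ṁᵢCp,ᵢ = 2400×2.32 + 1140×2.32 = 8212.8
T_out = -344810 / 8212.8 = -41.985 °C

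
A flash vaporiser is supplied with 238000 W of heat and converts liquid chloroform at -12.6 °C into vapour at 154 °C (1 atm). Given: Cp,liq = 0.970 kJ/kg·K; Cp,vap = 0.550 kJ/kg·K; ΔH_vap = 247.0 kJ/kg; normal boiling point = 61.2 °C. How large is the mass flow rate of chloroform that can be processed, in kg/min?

Δh = 0.970×(61.2−-12.6) + 247.0 + 0.550×(154−61.2) = 369.63 kJ/kg
Q = 238000 W = 238 kJ/s = 14280 kJ/min
ṁ = Q/Δh = 14280 / 369.63 = 38.634 kg/min

ṁ = 38.6 kg/min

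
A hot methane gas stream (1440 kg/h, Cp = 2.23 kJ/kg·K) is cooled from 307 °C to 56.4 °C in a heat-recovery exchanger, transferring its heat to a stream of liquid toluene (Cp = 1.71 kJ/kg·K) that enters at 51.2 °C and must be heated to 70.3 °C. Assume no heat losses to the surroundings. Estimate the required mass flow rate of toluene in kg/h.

ṁ_c = 24600 kg/h

Heat released by hot stream: Q = 1440 × 2.23 × (307 − 56.4) = 804730 kJ/h
Energy balance on cold side (adiabatic exchanger): Q = ṁ_c·Cp_c·(T_c,out − T_c,in)
ṁ_c = 804730 / [1.71 × (70.3 − 51.2)] = 24639 kg/h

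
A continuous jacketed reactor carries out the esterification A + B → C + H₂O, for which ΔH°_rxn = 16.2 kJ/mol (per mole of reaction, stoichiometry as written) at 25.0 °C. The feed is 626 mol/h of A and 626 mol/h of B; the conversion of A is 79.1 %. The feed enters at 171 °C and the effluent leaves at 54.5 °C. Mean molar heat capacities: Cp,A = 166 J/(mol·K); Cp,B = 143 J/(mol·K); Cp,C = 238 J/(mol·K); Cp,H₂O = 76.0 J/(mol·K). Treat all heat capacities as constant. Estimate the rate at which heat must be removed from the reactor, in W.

Q_out = 4010 W

Extent of reaction ξ = 0.791 × 626 = 495.17 mol/h
Reaction term: ξ·ΔH°_rxn = 495.17 × 16.2 = 8021.7 kJ/h
Sensible, feed 171→25 °C: -28241 kJ/h
Outlet flows (mol/h): A 130.83, B 130.83, C 495.17, H₂O 495.17
Sensible, products 25→54.5 °C: 5779.3 kJ/h
Q = ΔH = -14440 kJ/h = -4.0112 kW
Heat removed = 4011.2 W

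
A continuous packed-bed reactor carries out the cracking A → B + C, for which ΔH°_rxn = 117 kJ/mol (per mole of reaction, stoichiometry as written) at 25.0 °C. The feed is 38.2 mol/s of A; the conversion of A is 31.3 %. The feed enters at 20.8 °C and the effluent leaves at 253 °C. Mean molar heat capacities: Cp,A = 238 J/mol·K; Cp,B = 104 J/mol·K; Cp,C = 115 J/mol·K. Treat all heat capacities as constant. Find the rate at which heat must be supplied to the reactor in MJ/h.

Q_in = 12400 MJ/h

Extent of reaction ξ = 0.313 × 38.2 = 11.957 mol/s
Reaction term: ξ·ΔH°_rxn = 11.957 × 117 = 1398.9 kJ/s
Sensible, feed 20.8→25 °C: 38.185 kJ/s
Outlet flows (mol/s): A 26.243, B 11.957, C 11.957
Sensible, products 25→253 °C: 2021.1 kJ/s
Q = ΔH = 3458.2 kJ/s = 3458.2 kW
Heat supplied = 12450 MJ/h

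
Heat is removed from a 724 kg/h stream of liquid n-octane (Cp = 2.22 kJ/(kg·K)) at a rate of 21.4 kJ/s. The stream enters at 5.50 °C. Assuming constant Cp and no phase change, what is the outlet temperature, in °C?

T_out = -42.4 °C

Q = 21.4 kJ/s = 77040 kJ/h
ΔT = Q/(ṁ·Cp) = 77040/(724×2.22) = 47.932 K
T_out = 5.50 − 47.932 = -42.432 °C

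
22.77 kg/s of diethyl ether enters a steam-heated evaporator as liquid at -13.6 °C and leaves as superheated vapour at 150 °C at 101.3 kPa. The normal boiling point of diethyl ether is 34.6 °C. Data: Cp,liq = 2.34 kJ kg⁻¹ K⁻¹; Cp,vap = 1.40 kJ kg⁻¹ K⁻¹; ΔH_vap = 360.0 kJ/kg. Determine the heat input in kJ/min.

Q = 867000 kJ/min

liquid -13.6→34.6 °C: 112.79 kJ/kg
vaporisation at 34.6 °C: 360 kJ/kg
vapour 34.6→150 °C: 161.56 kJ/kg
Δh = 112.79 + 360 + 161.56 = 634.35 kJ/kg
Q = ṁ·Δh = 22.77 kg/s × 634.35 kJ/kg = 14444 kJ/s
|Q| = 14444 kW = 866650 kJ/min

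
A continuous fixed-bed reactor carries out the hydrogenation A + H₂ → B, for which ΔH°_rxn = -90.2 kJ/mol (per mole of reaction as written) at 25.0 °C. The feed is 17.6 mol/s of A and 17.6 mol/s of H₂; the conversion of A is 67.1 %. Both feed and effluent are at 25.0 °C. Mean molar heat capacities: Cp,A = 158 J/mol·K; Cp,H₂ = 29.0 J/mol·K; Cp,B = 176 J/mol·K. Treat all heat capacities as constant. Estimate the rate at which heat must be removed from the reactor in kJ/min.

Extent of reaction ξ = 0.671 × 17.6 = 11.81 mol/s
Reaction term: ξ·ΔH°_rxn = 11.81 × -90.2 = -1065.2 kJ/s
Q = ΔH = -1065.2 kJ/s = -1065.2 kW
Heat removed = 63914 kJ/min

Q_out = 63900 kJ/min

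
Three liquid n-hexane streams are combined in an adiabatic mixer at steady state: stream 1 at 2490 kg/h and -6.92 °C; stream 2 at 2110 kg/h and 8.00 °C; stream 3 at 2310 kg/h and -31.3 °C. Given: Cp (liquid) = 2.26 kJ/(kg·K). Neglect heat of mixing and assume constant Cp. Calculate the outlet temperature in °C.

No heat crosses the boundary, so H_out = H_in.
Σ ṁᵢCp,ᵢTᵢ = 2490×2.26×-6.92 + 2110×2.26×8.00 + 2310×2.26×-31.3 = -164200
Σ ṁᵢCp,ᵢ = 2490×2.26 + 2110×2.26 + 2310×2.26 = 15617
T_out = -164200 / 15617 = -10.514 °C

T_out = -10.5 °C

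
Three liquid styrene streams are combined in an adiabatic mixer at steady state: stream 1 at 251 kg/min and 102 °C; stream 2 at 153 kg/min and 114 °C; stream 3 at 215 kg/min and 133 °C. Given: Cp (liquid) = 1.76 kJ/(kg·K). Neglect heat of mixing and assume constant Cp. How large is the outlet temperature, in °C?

T_out = 116 °C

Energy balance with Q = 0: Σ ṁᵢCp,ᵢ(T_out − Tᵢ) = 0
Σ ṁᵢCp,ᵢTᵢ = 251×1.76×102 + 153×1.76×114 + 215×1.76×133 = 126080
Σ ṁᵢCp,ᵢ = 251×1.76 + 153×1.76 + 215×1.76 = 1089.4
T_out = 126080 / 1089.4 = 115.73 °C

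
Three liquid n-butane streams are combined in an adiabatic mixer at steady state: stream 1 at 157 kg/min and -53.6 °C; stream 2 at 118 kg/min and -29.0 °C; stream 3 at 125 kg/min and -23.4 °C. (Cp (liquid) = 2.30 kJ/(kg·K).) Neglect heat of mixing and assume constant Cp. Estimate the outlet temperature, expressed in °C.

No heat crosses the boundary, so H_out = H_in.
Σ ṁᵢCp,ᵢTᵢ = 157×2.30×-53.6 + 118×2.30×-29.0 + 125×2.30×-23.4 = -33953
Σ ṁᵢCp,ᵢ = 157×2.30 + 118×2.30 + 125×2.30 = 920
T_out = -33953 / 920 = -36.905 °C

T_out = -36.9 °C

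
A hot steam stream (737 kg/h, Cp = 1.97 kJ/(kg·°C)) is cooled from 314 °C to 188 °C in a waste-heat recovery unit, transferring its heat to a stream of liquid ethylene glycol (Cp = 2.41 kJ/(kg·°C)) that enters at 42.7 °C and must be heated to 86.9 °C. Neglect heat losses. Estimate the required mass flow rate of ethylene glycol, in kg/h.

ṁ_c = 1720 kg/h

Heat released by hot stream: Q = 737 × 1.97 × (314 − 188) = 182940 kJ/h
Energy balance on cold side (adiabatic exchanger): Q = ṁ_c·Cp_c·(T_c,out − T_c,in)
ṁ_c = 182940 / [2.41 × (86.9 − 42.7)] = 1717.4 kg/h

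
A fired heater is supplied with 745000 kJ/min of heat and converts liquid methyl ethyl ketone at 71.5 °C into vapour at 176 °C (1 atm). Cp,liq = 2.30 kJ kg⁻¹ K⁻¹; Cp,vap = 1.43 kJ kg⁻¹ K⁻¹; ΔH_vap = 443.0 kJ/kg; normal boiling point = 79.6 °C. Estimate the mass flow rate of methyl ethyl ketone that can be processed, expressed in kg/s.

ṁ = 20.7 kg/s

Δh = 2.30×(79.6−71.5) + 443.0 + 1.43×(176−79.6) = 599.48 kJ/kg
Q = 745000 kJ/min = 12417 kJ/s = 12417 kJ/s
ṁ = Q/Δh = 12417 / 599.48 = 20.712 kg/s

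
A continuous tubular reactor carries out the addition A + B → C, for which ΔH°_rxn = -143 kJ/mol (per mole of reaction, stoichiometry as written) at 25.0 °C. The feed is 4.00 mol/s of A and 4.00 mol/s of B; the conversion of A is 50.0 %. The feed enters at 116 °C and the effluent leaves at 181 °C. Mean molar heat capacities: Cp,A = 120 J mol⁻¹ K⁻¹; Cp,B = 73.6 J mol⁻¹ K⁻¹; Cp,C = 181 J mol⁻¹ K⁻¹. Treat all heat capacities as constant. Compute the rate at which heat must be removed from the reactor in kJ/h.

Extent of reaction ξ = 0.500 × 4.00 = 2 mol/s
Reaction term: ξ·ΔH°_rxn = 2 × -143 = -286 kJ/s
Sensible, feed 116→25 °C: -70.47 kJ/s
Outlet flows (mol/s): A 2, B 2, C 2
Sensible, products 25→181 °C: 116.88 kJ/s
Q = ΔH = -239.6 kJ/s = -239.6 kW
Heat removed = 862540 kJ/h

Q_out = 863000 kJ/h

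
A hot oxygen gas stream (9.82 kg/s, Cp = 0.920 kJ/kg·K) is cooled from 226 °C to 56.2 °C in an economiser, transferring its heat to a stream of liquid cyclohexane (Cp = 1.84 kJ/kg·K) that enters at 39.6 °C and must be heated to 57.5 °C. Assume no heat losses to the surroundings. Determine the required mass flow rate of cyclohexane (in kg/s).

Heat released by hot stream: Q = 9.82 × 0.920 × (226 − 56.2) = 1534 kJ/s
Energy balance on cold side (adiabatic exchanger): Q = ṁ_c·Cp_c·(T_c,out − T_c,in)
ṁ_c = 1534 / [1.84 × (57.5 − 39.6)] = 46.576 kg/s

ṁ_c = 46.6 kg/s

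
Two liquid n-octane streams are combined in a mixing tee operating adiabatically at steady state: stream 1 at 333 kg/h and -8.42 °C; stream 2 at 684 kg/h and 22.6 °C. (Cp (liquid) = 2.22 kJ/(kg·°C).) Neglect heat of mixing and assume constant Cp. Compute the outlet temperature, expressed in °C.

Energy balance with Q = 0: Σ ṁᵢCp,ᵢ(T_out − Tᵢ) = 0
Σ ṁᵢCp,ᵢTᵢ = 333×2.22×-8.42 + 684×2.22×22.6 = 28093
Σ ṁᵢCp,ᵢ = 333×2.22 + 684×2.22 = 2257.7
T_out = 28093 / 2257.7 = 12.443 °C

T_out = 12.4 °C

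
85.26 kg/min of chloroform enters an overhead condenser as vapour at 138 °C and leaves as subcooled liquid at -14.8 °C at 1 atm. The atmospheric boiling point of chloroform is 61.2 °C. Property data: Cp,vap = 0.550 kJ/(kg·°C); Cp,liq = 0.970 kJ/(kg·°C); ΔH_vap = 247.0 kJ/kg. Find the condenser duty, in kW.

Q_c = 516 kW

vapour 138→61.2 °C: -42.24 kJ/kg
condensation at 61.2 °C: -247 kJ/kg
liquid 61.2→-14.8 °C: -73.72 kJ/kg
Δh = -42.24 + -247 + -73.72 = -362.96 kJ/kg
Q = ṁ·Δh = 85.26 kg/min × -362.96 kJ/kg = -30946 kJ/min
|Q| = 515.77 kW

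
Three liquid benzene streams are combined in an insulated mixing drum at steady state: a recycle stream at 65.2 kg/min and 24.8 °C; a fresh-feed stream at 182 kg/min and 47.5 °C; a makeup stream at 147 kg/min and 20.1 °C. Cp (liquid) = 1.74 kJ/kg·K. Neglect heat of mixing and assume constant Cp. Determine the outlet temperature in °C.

Adiabatic, steady state ⇒ Σ ṁᵢCp,ᵢ(T_out − Tᵢ) = 0
T_out = Σ ṁᵢCp,ᵢTᵢ / Σ ṁᵢCp,ᵢ
      = 22997 / 685.91 = 33.528 °C

T_out = 33.5 °C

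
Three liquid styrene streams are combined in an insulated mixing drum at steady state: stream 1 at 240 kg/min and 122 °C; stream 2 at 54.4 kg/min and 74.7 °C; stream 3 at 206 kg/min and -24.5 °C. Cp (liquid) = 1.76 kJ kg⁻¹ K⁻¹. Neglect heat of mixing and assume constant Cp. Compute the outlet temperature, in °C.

T_out = 56.5 °C

Energy balance with Q = 0: Σ ṁᵢCp,ᵢ(T_out − Tᵢ) = 0
Σ ṁᵢCp,ᵢTᵢ = 240×1.76×122 + 54.4×1.76×74.7 + 206×1.76×-24.5 = 49802
Σ ṁᵢCp,ᵢ = 240×1.76 + 54.4×1.76 + 206×1.76 = 880.7
T_out = 49802 / 880.7 = 56.548 °C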